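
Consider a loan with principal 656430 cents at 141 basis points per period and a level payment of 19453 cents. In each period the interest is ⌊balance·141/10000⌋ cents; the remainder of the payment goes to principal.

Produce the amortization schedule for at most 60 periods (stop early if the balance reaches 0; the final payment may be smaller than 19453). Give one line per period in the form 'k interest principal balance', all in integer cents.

1 9255 10198 646232
2 9111 10342 635890
3 8966 10487 625403
4 8818 10635 614768
5 8668 10785 603983
6 8516 10937 593046
7 8361 11092 581954
8 8205 11248 570706
9 8046 11407 559299
10 7886 11567 547732
11 7723 11730 536002
12 7557 11896 524106
13 7389 12064 512042
14 7219 12234 499808
15 7047 12406 487402
16 6872 12581 474821
17 6694 12759 462062
18 6515 12938 449124
19 6332 13121 436003
20 6147 13306 422697
21 5960 13493 409204
22 5769 13684 395520
23 5576 13877 381643
24 5381 14072 367571
25 5182 14271 353300
26 4981 14472 338828
27 4777 14676 324152
28 4570 14883 309269
29 4360 15093 294176
30 4147 15306 278870
31 3932 15521 263349
32 3713 15740 247609
33 3491 15962 231647
34 3266 16187 215460
35 3037 16416 199044
36 2806 16647 182397
37 2571 16882 165515
38 2333 17120 148395
39 2092 17361 131034
40 1847 17606 113428
41 1599 17854 95574
42 1347 18106 77468
43 1092 18361 59107
44 833 18620 40487
45 570 18883 21604
46 304 19149 2455
47 34 2455 0

1. interest=⌊656430·141/10000⌋=9255; principal=19453-9255=10198; balance=656430-10198=646232
2. interest=⌊646232·141/10000⌋=9111; principal=19453-9111=10342; balance=646232-10342=635890
3. interest=⌊635890·141/10000⌋=8966; principal=19453-8966=10487; balance=635890-10487=625403
4. interest=⌊625403·141/10000⌋=8818; principal=19453-8818=10635; balance=625403-10635=614768
5. interest=⌊614768·141/10000⌋=8668; principal=19453-8668=10785; balance=614768-10785=603983
6. interest=⌊603983·141/10000⌋=8516; principal=19453-8516=10937; balance=603983-10937=593046
7. interest=⌊593046·141/10000⌋=8361; principal=19453-8361=11092; balance=593046-11092=581954
8. interest=⌊581954·141/10000⌋=8205; principal=19453-8205=11248; balance=581954-11248=570706
9. interest=⌊570706·141/10000⌋=8046; principal=19453-8046=11407; balance=570706-11407=559299
10. interest=⌊559299·141/10000⌋=7886; principal=19453-7886=11567; balance=559299-11567=547732
11. interest=⌊547732·141/10000⌋=7723; principal=19453-7723=11730; balance=547732-11730=536002
12. interest=⌊536002·141/10000⌋=7557; principal=19453-7557=11896; balance=536002-11896=524106
13. interest=⌊524106·141/10000⌋=7389; principal=19453-7389=12064; balance=524106-12064=512042
14. interest=⌊512042·141/10000⌋=7219; principal=19453-7219=12234; balance=512042-12234=499808
15. interest=⌊499808·141/10000⌋=7047; principal=19453-7047=12406; balance=499808-12406=487402
16. interest=⌊487402·141/10000⌋=6872; principal=19453-6872=12581; balance=487402-12581=474821
17. interest=⌊474821·141/10000⌋=6694; principal=19453-6694=12759; balance=474821-12759=462062
18. interest=⌊462062·141/10000⌋=6515; principal=19453-6515=12938; balance=462062-12938=449124
19. interest=⌊449124·141/10000⌋=6332; principal=19453-6332=13121; balance=449124-13121=436003
20. interest=⌊436003·141/10000⌋=6147; principal=19453-6147=13306; balance=436003-13306=422697
21. interest=⌊422697·141/10000⌋=5960; principal=19453-5960=13493; balance=422697-13493=409204
22. interest=⌊409204·141/10000⌋=5769; principal=19453-5769=13684; balance=409204-13684=395520
23. interest=⌊395520·141/10000⌋=5576; principal=19453-5576=13877; balance=395520-13877=381643
24. interest=⌊381643·141/10000⌋=5381; principal=19453-5381=14072; balance=381643-14072=367571
25. interest=⌊367571·141/10000⌋=5182; principal=19453-5182=14271; balance=367571-14271=353300
26. interest=⌊353300·141/10000⌋=4981; principal=19453-4981=14472; balance=353300-14472=338828
27. interest=⌊338828·141/10000⌋=4777; principal=19453-4777=14676; balance=338828-14676=324152
28. interest=⌊324152·141/10000⌋=4570; principal=19453-4570=14883; balance=324152-14883=309269
29. interest=⌊309269·141/10000⌋=4360; principal=19453-4360=15093; balance=309269-15093=294176
30. interest=⌊294176·141/10000⌋=4147; principal=19453-4147=15306; balance=294176-15306=278870
31. interest=⌊278870·141/10000⌋=3932; principal=19453-3932=15521; balance=278870-15521=263349
32. interest=⌊263349·141/10000⌋=3713; principal=19453-3713=15740; balance=263349-15740=247609
33. interest=⌊247609·141/10000⌋=3491; principal=19453-3491=15962; balance=247609-15962=231647
34. interest=⌊231647·141/10000⌋=3266; principal=19453-3266=16187; balance=231647-16187=215460
35. interest=⌊215460·141/10000⌋=3037; principal=19453-3037=16416; balance=215460-16416=199044
36. interest=⌊199044·141/10000⌋=2806; principal=19453-2806=16647; balance=199044-16647=182397
37. interest=⌊182397·141/10000⌋=2571; principal=19453-2571=16882; balance=182397-16882=165515
38. interest=⌊165515·141/10000⌋=2333; principal=19453-2333=17120; balance=165515-17120=148395
39. interest=⌊148395·141/10000⌋=2092; principal=19453-2092=17361; balance=148395-17361=131034
40. interest=⌊131034·141/10000⌋=1847; principal=19453-1847=17606; balance=131034-17606=113428
41. interest=⌊113428·141/10000⌋=1599; principal=19453-1599=17854; balance=113428-17854=95574
42. interest=⌊95574·141/10000⌋=1347; principal=19453-1347=18106; balance=95574-18106=77468
43. interest=⌊77468·141/10000⌋=1092; principal=19453-1092=18361; balance=77468-18361=59107
44. interest=⌊59107·141/10000⌋=833; principal=19453-833=18620; balance=59107-18620=40487
45. interest=⌊40487·141/10000⌋=570; principal=19453-570=18883; balance=40487-18883=21604
46. interest=⌊21604·141/10000⌋=304; principal=19453-304=19149; balance=21604-19149=2455
47. interest=⌊2455·141/10000⌋=34; principal=min(19453-34,2455)=2455; balance=2455-2455=0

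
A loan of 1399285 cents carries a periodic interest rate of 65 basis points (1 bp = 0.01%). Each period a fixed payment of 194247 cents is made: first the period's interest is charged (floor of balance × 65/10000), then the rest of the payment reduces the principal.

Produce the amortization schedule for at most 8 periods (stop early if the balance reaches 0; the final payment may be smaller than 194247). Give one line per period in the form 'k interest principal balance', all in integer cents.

1. interest=⌊1399285·65/10000⌋=9095; principal=194247-9095=185152; balance=1399285-185152=1214133
2. interest=⌊1214133·65/10000⌋=7891; principal=194247-7891=186356; balance=1214133-186356=1027777
3. interest=⌊1027777·65/10000⌋=6680; principal=194247-6680=187567; balance=1027777-187567=840210
4. interest=⌊840210·65/10000⌋=5461; principal=194247-5461=188786; balance=840210-188786=651424
5. interest=⌊651424·65/10000⌋=4234; principal=194247-4234=190013; balance=651424-190013=461411
6. interest=⌊461411·65/10000⌋=2999; principal=194247-2999=191248; balance=461411-191248=270163
7. interest=⌊270163·65/10000⌋=1756; principal=194247-1756=192491; balance=270163-192491=77672
8. interest=⌊77672·65/10000⌋=504; principal=min(194247-504,77672)=77672; balance=77672-77672=0

1 9095 185152 1214133
2 7891 186356 1027777
3 6680 187567 840210
4 5461 188786 651424
5 4234 190013 461411
6 2999 191248 270163
7 1756 192491 77672
8 504 77672 0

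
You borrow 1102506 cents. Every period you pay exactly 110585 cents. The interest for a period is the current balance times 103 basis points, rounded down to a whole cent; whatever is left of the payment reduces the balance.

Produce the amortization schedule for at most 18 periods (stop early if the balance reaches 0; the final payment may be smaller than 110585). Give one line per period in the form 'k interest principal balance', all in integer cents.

1. interest=⌊1102506·103/10000⌋=11355; principal=110585-11355=99230; balance=1102506-99230=1003276
2. interest=⌊1003276·103/10000⌋=10333; principal=110585-10333=100252; balance=1003276-100252=903024
3. interest=⌊903024·103/10000⌋=9301; principal=110585-9301=101284; balance=903024-101284=801740
4. interest=⌊801740·103/10000⌋=8257; principal=110585-8257=102328; balance=801740-102328=699412
5. interest=⌊699412·103/10000⌋=7203; principal=110585-7203=103382; balance=699412-103382=596030
6. interest=⌊596030·103/10000⌋=6139; principal=110585-6139=104446; balance=596030-104446=491584
7. interest=⌊491584·103/10000⌋=5063; principal=110585-5063=105522; balance=491584-105522=386062
8. interest=⌊386062·103/10000⌋=3976; principal=110585-3976=106609; balance=386062-106609=279453
9. interest=⌊279453·103/10000⌋=2878; principal=110585-2878=107707; balance=279453-107707=171746
10. interest=⌊171746·103/10000⌋=1768; principal=110585-1768=108817; balance=171746-108817=62929
11. interest=⌊62929·103/10000⌋=648; principal=min(110585-648,62929)=62929; balance=62929-62929=0

1 11355 99230 1003276
2 10333 100252 903024
3 9301 101284 801740
4 8257 102328 699412
5 7203 103382 596030
6 6139 104446 491584
7 5063 105522 386062
8 3976 106609 279453
9 2878 107707 171746
10 1768 108817 62929
11 648 62929 0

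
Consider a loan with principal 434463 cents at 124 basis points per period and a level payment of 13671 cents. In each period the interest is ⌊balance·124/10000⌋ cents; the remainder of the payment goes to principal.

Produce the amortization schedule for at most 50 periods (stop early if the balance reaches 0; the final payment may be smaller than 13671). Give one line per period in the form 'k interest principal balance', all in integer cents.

1. interest=⌊434463·124/10000⌋=5387; principal=13671-5387=8284; balance=434463-8284=426179
2. interest=⌊426179·124/10000⌋=5284; principal=13671-5284=8387; balance=426179-8387=417792
3. interest=⌊417792·124/10000⌋=5180; principal=13671-5180=8491; balance=417792-8491=409301
4. interest=⌊409301·124/10000⌋=5075; principal=13671-5075=8596; balance=409301-8596=400705
5. interest=⌊400705·124/10000⌋=4968; principal=13671-4968=8703; balance=400705-8703=392002
6. interest=⌊392002·124/10000⌋=4860; principal=13671-4860=8811; balance=392002-8811=383191
7. interest=⌊383191·124/10000⌋=4751; principal=13671-4751=8920; balance=383191-8920=374271
8. interest=⌊374271·124/10000⌋=4640; principal=13671-4640=9031; balance=374271-9031=365240
9. interest=⌊365240·124/10000⌋=4528; principal=13671-4528=9143; balance=365240-9143=356097
10. interest=⌊356097·124/10000⌋=4415; principal=13671-4415=9256; balance=356097-9256=346841
11. interest=⌊346841·124/10000⌋=4300; principal=13671-4300=9371; balance=346841-9371=337470
12. interest=⌊337470·124/10000⌋=4184; principal=13671-4184=9487; balance=337470-9487=327983
13. interest=⌊327983·124/10000⌋=4066; principal=13671-4066=9605; balance=327983-9605=318378
14. interest=⌊318378·124/10000⌋=3947; principal=13671-3947=9724; balance=318378-9724=308654
15. interest=⌊308654·124/10000⌋=3827; principal=13671-3827=9844; balance=308654-9844=298810
16. interest=⌊298810·124/10000⌋=3705; principal=13671-3705=9966; balance=298810-9966=288844
17. interest=⌊288844·124/10000⌋=3581; principal=13671-3581=10090; balance=288844-10090=278754
18. interest=⌊278754·124/10000⌋=3456; principal=13671-3456=10215; balance=278754-10215=268539
19. interest=⌊268539·124/10000⌋=3329; principal=13671-3329=10342; balance=268539-10342=258197
20. interest=⌊258197·124/10000⌋=3201; principal=13671-3201=10470; balance=258197-10470=247727
21. interest=⌊247727·124/10000⌋=3071; principal=13671-3071=10600; balance=247727-10600=237127
22. interest=⌊237127·124/10000⌋=2940; principal=13671-2940=10731; balance=237127-10731=226396
23. interest=⌊226396·124/10000⌋=2807; principal=13671-2807=10864; balance=226396-10864=215532
24. interest=⌊215532·124/10000⌋=2672; principal=13671-2672=10999; balance=215532-10999=204533
25. interest=⌊204533·124/10000⌋=2536; principal=13671-2536=11135; balance=204533-11135=193398
26. interest=⌊193398·124/10000⌋=2398; principal=13671-2398=11273; balance=193398-11273=182125
27. interest=⌊182125·124/10000⌋=2258; principal=13671-2258=11413; balance=182125-11413=170712
28. interest=⌊170712·124/10000⌋=2116; principal=13671-2116=11555; balance=170712-11555=159157
29. interest=⌊159157·124/10000⌋=1973; principal=13671-1973=11698; balance=159157-11698=147459
30. interest=⌊147459·124/10000⌋=1828; principal=13671-1828=11843; balance=147459-11843=135616
31. interest=⌊135616·124/10000⌋=1681; principal=13671-1681=11990; balance=135616-11990=123626
32. interest=⌊123626·124/10000⌋=1532; principal=13671-1532=12139; balance=123626-12139=111487
33. interest=⌊111487·124/10000⌋=1382; principal=13671-1382=12289; balance=111487-12289=99198
34. interest=⌊99198·124/10000⌋=1230; principal=13671-1230=12441; balance=99198-12441=86757
35. interest=⌊86757·124/10000⌋=1075; principal=13671-1075=12596; balance=86757-12596=74161
36. interest=⌊74161·124/10000⌋=919; principal=13671-919=12752; balance=74161-12752=61409
37. interest=⌊61409·124/10000⌋=761; principal=13671-761=12910; balance=61409-12910=48499
38. interest=⌊48499·124/10000⌋=601; principal=13671-601=13070; balance=48499-13070=35429
39. interest=⌊35429·124/10000⌋=439; principal=13671-439=13232; balance=35429-13232=22197
40. interest=⌊22197·124/10000⌋=275; principal=13671-275=13396; balance=22197-13396=8801
41. interest=⌊8801·124/10000⌋=109; principal=min(13671-109,8801)=8801; balance=8801-8801=0

1 5387 8284 426179
2 5284 8387 417792
3 5180 8491 409301
4 5075 8596 400705
5 4968 8703 392002
6 4860 8811 383191
7 4751 8920 374271
8 4640 9031 365240
9 4528 9143 356097
10 4415 9256 346841
11 4300 9371 337470
12 4184 9487 327983
13 4066 9605 318378
14 3947 9724 308654
15 3827 9844 298810
16 3705 9966 288844
17 3581 10090 278754
18 3456 10215 268539
19 3329 10342 258197
20 3201 10470 247727
21 3071 10600 237127
22 2940 10731 226396
23 2807 10864 215532
24 2672 10999 204533
25 2536 11135 193398
26 2398 11273 182125
27 2258 11413 170712
28 2116 11555 159157
29 1973 11698 147459
30 1828 11843 135616
31 1681 11990 123626
32 1532 12139 111487
33 1382 12289 99198
34 1230 12441 86757
35 1075 12596 74161
36 919 12752 61409
37 761 12910 48499
38 601 13070 35429
39 439 13232 22197
40 275 13396 8801
41 109 8801 0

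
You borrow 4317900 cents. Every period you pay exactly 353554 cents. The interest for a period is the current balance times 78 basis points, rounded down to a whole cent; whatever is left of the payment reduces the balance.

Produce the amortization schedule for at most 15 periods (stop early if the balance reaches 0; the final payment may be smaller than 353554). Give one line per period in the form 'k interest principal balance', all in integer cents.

1. interest=⌊4317900·78/10000⌋=33679; principal=353554-33679=319875; balance=4317900-319875=3998025
2. interest=⌊3998025·78/10000⌋=31184; principal=353554-31184=322370; balance=3998025-322370=3675655
3. interest=⌊3675655·78/10000⌋=28670; principal=353554-28670=324884; balance=3675655-324884=3350771
4. interest=⌊3350771·78/10000⌋=26136; principal=353554-26136=327418; balance=3350771-327418=3023353
5. interest=⌊3023353·78/10000⌋=23582; principal=353554-23582=329972; balance=3023353-329972=2693381
6. interest=⌊2693381·78/10000⌋=21008; principal=353554-21008=332546; balance=2693381-332546=2360835
7. interest=⌊2360835·78/10000⌋=18414; principal=353554-18414=335140; balance=2360835-335140=2025695
8. interest=⌊2025695·78/10000⌋=15800; principal=353554-15800=337754; balance=2025695-337754=1687941
9. interest=⌊1687941·78/10000⌋=13165; principal=353554-13165=340389; balance=1687941-340389=1347552
10. interest=⌊1347552·78/10000⌋=10510; principal=353554-10510=343044; balance=1347552-343044=1004508
11. interest=⌊1004508·78/10000⌋=7835; principal=353554-7835=345719; balance=1004508-345719=658789
12. interest=⌊658789·78/10000⌋=5138; principal=353554-5138=348416; balance=658789-348416=310373
13. interest=⌊310373·78/10000⌋=2420; principal=min(353554-2420,310373)=310373; balance=310373-310373=0

1 33679 319875 3998025
2 31184 322370 3675655
3 28670 324884 3350771
4 26136 327418 3023353
5 23582 329972 2693381
6 21008 332546 2360835
7 18414 335140 2025695
8 15800 337754 1687941
9 13165 340389 1347552
10 10510 343044 1004508
11 7835 345719 658789
12 5138 348416 310373
13 2420 310373 0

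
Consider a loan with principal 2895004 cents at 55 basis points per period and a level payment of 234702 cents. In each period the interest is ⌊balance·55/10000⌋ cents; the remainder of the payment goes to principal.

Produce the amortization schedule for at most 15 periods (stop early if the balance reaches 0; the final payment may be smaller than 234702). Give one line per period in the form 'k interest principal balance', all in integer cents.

1. interest=⌊2895004·55/10000⌋=15922; principal=234702-15922=218780; balance=2895004-218780=2676224
2. interest=⌊2676224·55/10000⌋=14719; principal=234702-14719=219983; balance=2676224-219983=2456241
3. interest=⌊2456241·55/10000⌋=13509; principal=234702-13509=221193; balance=2456241-221193=2235048
4. interest=⌊2235048·55/10000⌋=12292; principal=234702-12292=222410; balance=2235048-222410=2012638
5. interest=⌊2012638·55/10000⌋=11069; principal=234702-11069=223633; balance=2012638-223633=1789005
6. interest=⌊1789005·55/10000⌋=9839; principal=234702-9839=224863; balance=1789005-224863=1564142
7. interest=⌊1564142·55/10000⌋=8602; principal=234702-8602=226100; balance=1564142-226100=1338042
8. interest=⌊1338042·55/10000⌋=7359; principal=234702-7359=227343; balance=1338042-227343=1110699
9. interest=⌊1110699·55/10000⌋=6108; principal=234702-6108=228594; balance=1110699-228594=882105
10. interest=⌊882105·55/10000⌋=4851; principal=234702-4851=229851; balance=882105-229851=652254
11. interest=⌊652254·55/10000⌋=3587; principal=234702-3587=231115; balance=652254-231115=421139
12. interest=⌊421139·55/10000⌋=2316; principal=234702-2316=232386; balance=421139-232386=188753
13. interest=⌊188753·55/10000⌋=1038; principal=min(234702-1038,188753)=188753; balance=188753-188753=0

1 15922 218780 2676224
2 14719 219983 2456241
3 13509 221193 2235048
4 12292 222410 2012638
5 11069 223633 1789005
6 9839 224863 1564142
7 8602 226100 1338042
8 7359 227343 1110699
9 6108 228594 882105
10 4851 229851 652254
11 3587 231115 421139
12 2316 232386 188753
13 1038 188753 0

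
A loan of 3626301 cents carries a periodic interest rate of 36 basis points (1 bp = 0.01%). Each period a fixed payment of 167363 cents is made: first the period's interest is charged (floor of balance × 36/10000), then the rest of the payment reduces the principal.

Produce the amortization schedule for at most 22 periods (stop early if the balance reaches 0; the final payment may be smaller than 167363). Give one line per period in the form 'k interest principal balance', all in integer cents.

1 13054 154309 3471992
2 12499 154864 3317128
3 11941 155422 3161706
4 11382 155981 3005725
5 10820 156543 2849182
6 10257 157106 2692076
7 9691 157672 2534404
8 9123 158240 2376164
9 8554 158809 2217355
10 7982 159381 2057974
11 7408 159955 1898019
12 6832 160531 1737488
13 6254 161109 1576379
14 5674 161689 1414690
15 5092 162271 1252419
16 4508 162855 1089564
17 3922 163441 926123
18 3334 164029 762094
19 2743 164620 597474
20 2150 165213 432261
21 1556 165807 266454
22 959 166404 100050

1. interest=⌊3626301·36/10000⌋=13054; principal=167363-13054=154309; balance=3626301-154309=3471992
2. interest=⌊3471992·36/10000⌋=12499; principal=167363-12499=154864; balance=3471992-154864=3317128
3. interest=⌊3317128·36/10000⌋=11941; principal=167363-11941=155422; balance=3317128-155422=3161706
4. interest=⌊3161706·36/10000⌋=11382; principal=167363-11382=155981; balance=3161706-155981=3005725
5. interest=⌊3005725·36/10000⌋=10820; principal=167363-10820=156543; balance=3005725-156543=2849182
6. interest=⌊2849182·36/10000⌋=10257; principal=167363-10257=157106; balance=2849182-157106=2692076
7. interest=⌊2692076·36/10000⌋=9691; principal=167363-9691=157672; balance=2692076-157672=2534404
8. interest=⌊2534404·36/10000⌋=9123; principal=167363-9123=158240; balance=2534404-158240=2376164
9. interest=⌊2376164·36/10000⌋=8554; principal=167363-8554=158809; balance=2376164-158809=2217355
10. interest=⌊2217355·36/10000⌋=7982; principal=167363-7982=159381; balance=2217355-159381=2057974
11. interest=⌊2057974·36/10000⌋=7408; principal=167363-7408=159955; balance=2057974-159955=1898019
12. interest=⌊1898019·36/10000⌋=6832; principal=167363-6832=160531; balance=1898019-160531=1737488
13. interest=⌊1737488·36/10000⌋=6254; principal=167363-6254=161109; balance=1737488-161109=1576379
14. interest=⌊1576379·36/10000⌋=5674; principal=167363-5674=161689; balance=1576379-161689=1414690
15. interest=⌊1414690·36/10000⌋=5092; principal=167363-5092=162271; balance=1414690-162271=1252419
16. interest=⌊1252419·36/10000⌋=4508; principal=167363-4508=162855; balance=1252419-162855=1089564
17. interest=⌊1089564·36/10000⌋=3922; principal=167363-3922=163441; balance=1089564-163441=926123
18. interest=⌊926123·36/10000⌋=3334; principal=167363-3334=164029; balance=926123-164029=762094
19. interest=⌊762094·36/10000⌋=2743; principal=167363-2743=164620; balance=762094-164620=597474
20. interest=⌊597474·36/10000⌋=2150; principal=167363-2150=165213; balance=597474-165213=432261
21. interest=⌊432261·36/10000⌋=1556; principal=167363-1556=165807; balance=432261-165807=266454
22. interest=⌊266454·36/10000⌋=959; principal=167363-959=166404; balance=266454-166404=100050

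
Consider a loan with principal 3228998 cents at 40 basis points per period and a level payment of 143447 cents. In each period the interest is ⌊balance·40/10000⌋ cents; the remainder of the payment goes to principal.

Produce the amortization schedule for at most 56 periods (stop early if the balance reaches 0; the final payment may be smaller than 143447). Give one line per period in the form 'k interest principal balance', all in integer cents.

1 12915 130532 3098466
2 12393 131054 2967412
3 11869 131578 2835834
4 11343 132104 2703730
5 10814 132633 2571097
6 10284 133163 2437934
7 9751 133696 2304238
8 9216 134231 2170007
9 8680 134767 2035240
10 8140 135307 1899933
11 7599 135848 1764085
12 7056 136391 1627694
13 6510 136937 1490757
14 5963 137484 1353273
15 5413 138034 1215239
16 4860 138587 1076652
17 4306 139141 937511
18 3750 139697 797814
19 3191 140256 657558
20 2630 140817 516741
21 2066 141381 375360
22 1501 141946 233414
23 933 142514 90900
24 363 90900 0

1. interest=⌊3228998·40/10000⌋=12915; principal=143447-12915=130532; balance=3228998-130532=3098466
2. interest=⌊3098466·40/10000⌋=12393; principal=143447-12393=131054; balance=3098466-131054=2967412
3. interest=⌊2967412·40/10000⌋=11869; principal=143447-11869=131578; balance=2967412-131578=2835834
4. interest=⌊2835834·40/10000⌋=11343; principal=143447-11343=132104; balance=2835834-132104=2703730
5. interest=⌊2703730·40/10000⌋=10814; principal=143447-10814=132633; balance=2703730-132633=2571097
6. interest=⌊2571097·40/10000⌋=10284; principal=143447-10284=133163; balance=2571097-133163=2437934
7. interest=⌊2437934·40/10000⌋=9751; principal=143447-9751=133696; balance=2437934-133696=2304238
8. interest=⌊2304238·40/10000⌋=9216; principal=143447-9216=134231; balance=2304238-134231=2170007
9. interest=⌊2170007·40/10000⌋=8680; principal=143447-8680=134767; balance=2170007-134767=2035240
10. interest=⌊2035240·40/10000⌋=8140; principal=143447-8140=135307; balance=2035240-135307=1899933
11. interest=⌊1899933·40/10000⌋=7599; principal=143447-7599=135848; balance=1899933-135848=1764085
12. interest=⌊1764085·40/10000⌋=7056; principal=143447-7056=136391; balance=1764085-136391=1627694
13. interest=⌊1627694·40/10000⌋=6510; principal=143447-6510=136937; balance=1627694-136937=1490757
14. interest=⌊1490757·40/10000⌋=5963; principal=143447-5963=137484; balance=1490757-137484=1353273
15. interest=⌊1353273·40/10000⌋=5413; principal=143447-5413=138034; balance=1353273-138034=1215239
16. interest=⌊1215239·40/10000⌋=4860; principal=143447-4860=138587; balance=1215239-138587=1076652
17. interest=⌊1076652·40/10000⌋=4306; principal=143447-4306=139141; balance=1076652-139141=937511
18. interest=⌊937511·40/10000⌋=3750; principal=143447-3750=139697; balance=937511-139697=797814
19. interest=⌊797814·40/10000⌋=3191; principal=143447-3191=140256; balance=797814-140256=657558
20. interest=⌊657558·40/10000⌋=2630; principal=143447-2630=140817; balance=657558-140817=516741
21. interest=⌊516741·40/10000⌋=2066; principal=143447-2066=141381; balance=516741-141381=375360
22. interest=⌊375360·40/10000⌋=1501; principal=143447-1501=141946; balance=375360-141946=233414
23. interest=⌊233414·40/10000⌋=933; principal=143447-933=142514; balance=233414-142514=90900
24. interest=⌊90900·40/10000⌋=363; principal=min(143447-363,90900)=90900; balance=90900-90900=0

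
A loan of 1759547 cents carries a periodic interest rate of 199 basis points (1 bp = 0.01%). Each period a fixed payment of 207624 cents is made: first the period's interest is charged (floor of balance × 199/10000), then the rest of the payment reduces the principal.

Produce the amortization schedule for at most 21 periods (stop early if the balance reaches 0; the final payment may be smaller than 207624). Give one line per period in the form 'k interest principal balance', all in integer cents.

1. interest=⌊1759547·199/10000⌋=35014; principal=207624-35014=172610; balance=1759547-172610=1586937
2. interest=⌊1586937·199/10000⌋=31580; principal=207624-31580=176044; balance=1586937-176044=1410893
3. interest=⌊1410893·199/10000⌋=28076; principal=207624-28076=179548; balance=1410893-179548=1231345
4. interest=⌊1231345·199/10000⌋=24503; principal=207624-24503=183121; balance=1231345-183121=1048224
5. interest=⌊1048224·199/10000⌋=20859; principal=207624-20859=186765; balance=1048224-186765=861459
6. interest=⌊861459·199/10000⌋=17143; principal=207624-17143=190481; balance=861459-190481=670978
7. interest=⌊670978·199/10000⌋=13352; principal=207624-13352=194272; balance=670978-194272=476706
8. interest=⌊476706·199/10000⌋=9486; principal=207624-9486=198138; balance=476706-198138=278568
9. interest=⌊278568·199/10000⌋=5543; principal=207624-5543=202081; balance=278568-202081=76487
10. interest=⌊76487·199/10000⌋=1522; principal=min(207624-1522,76487)=76487; balance=76487-76487=0

1 35014 172610 1586937
2 31580 176044 1410893
3 28076 179548 1231345
4 24503 183121 1048224
5 20859 186765 861459
6 17143 190481 670978
7 13352 194272 476706
8 9486 198138 278568
9 5543 202081 76487
10 1522 76487 0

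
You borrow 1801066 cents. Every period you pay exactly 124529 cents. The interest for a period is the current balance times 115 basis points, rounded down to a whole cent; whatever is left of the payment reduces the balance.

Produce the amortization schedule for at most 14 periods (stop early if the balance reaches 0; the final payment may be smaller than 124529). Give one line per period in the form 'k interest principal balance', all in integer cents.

1. interest=⌊1801066·115/10000⌋=20712; principal=124529-20712=103817; balance=1801066-103817=1697249
2. interest=⌊1697249·115/10000⌋=19518; principal=124529-19518=105011; balance=1697249-105011=1592238
3. interest=⌊1592238·115/10000⌋=18310; principal=124529-18310=106219; balance=1592238-106219=1486019
4. interest=⌊1486019·115/10000⌋=17089; principal=124529-17089=107440; balance=1486019-107440=1378579
5. interest=⌊1378579·115/10000⌋=15853; principal=124529-15853=108676; balance=1378579-108676=1269903
6. interest=⌊1269903·115/10000⌋=14603; principal=124529-14603=109926; balance=1269903-109926=1159977
7. interest=⌊1159977·115/10000⌋=13339; principal=124529-13339=111190; balance=1159977-111190=1048787
8. interest=⌊1048787·115/10000⌋=12061; principal=124529-12061=112468; balance=1048787-112468=936319
9. interest=⌊936319·115/10000⌋=10767; principal=124529-10767=113762; balance=936319-113762=822557
10. interest=⌊822557·115/10000⌋=9459; principal=124529-9459=115070; balance=822557-115070=707487
11. interest=⌊707487·115/10000⌋=8136; principal=124529-8136=116393; balance=707487-116393=591094
12. interest=⌊591094·115/10000⌋=6797; principal=124529-6797=117732; balance=591094-117732=473362
13. interest=⌊473362·115/10000⌋=5443; principal=124529-5443=119086; balance=473362-119086=354276
14. interest=⌊354276·115/10000⌋=4074; principal=124529-4074=120455; balance=354276-120455=233821

1 20712 103817 1697249
2 19518 105011 1592238
3 18310 106219 1486019
4 17089 107440 1378579
5 15853 108676 1269903
6 14603 109926 1159977
7 13339 111190 1048787
8 12061 112468 936319
9 10767 113762 822557
10 9459 115070 707487
11 8136 116393 591094
12 6797 117732 473362
13 5443 119086 354276
14 4074 120455 233821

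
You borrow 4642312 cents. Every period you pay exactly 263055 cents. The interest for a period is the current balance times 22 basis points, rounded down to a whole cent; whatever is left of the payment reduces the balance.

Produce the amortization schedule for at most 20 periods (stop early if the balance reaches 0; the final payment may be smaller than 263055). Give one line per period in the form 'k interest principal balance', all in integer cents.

1. interest=⌊4642312·22/10000⌋=10213; principal=263055-10213=252842; balance=4642312-252842=4389470
2. interest=⌊4389470·22/10000⌋=9656; principal=263055-9656=253399; balance=4389470-253399=4136071
3. interest=⌊4136071·22/10000⌋=9099; principal=263055-9099=253956; balance=4136071-253956=3882115
4. interest=⌊3882115·22/10000⌋=8540; principal=263055-8540=254515; balance=3882115-254515=3627600
5. interest=⌊3627600·22/10000⌋=7980; principal=263055-7980=255075; balance=3627600-255075=3372525
6. interest=⌊3372525·22/10000⌋=7419; principal=263055-7419=255636; balance=3372525-255636=3116889
7. interest=⌊3116889·22/10000⌋=6857; principal=263055-6857=256198; balance=3116889-256198=2860691
8. interest=⌊2860691·22/10000⌋=6293; principal=263055-6293=256762; balance=2860691-256762=2603929
9. interest=⌊2603929·22/10000⌋=5728; principal=263055-5728=257327; balance=2603929-257327=2346602
10. interest=⌊2346602·22/10000⌋=5162; principal=263055-5162=257893; balance=2346602-257893=2088709
11. interest=⌊2088709·22/10000⌋=4595; principal=263055-4595=258460; balance=2088709-258460=1830249
12. interest=⌊1830249·22/10000⌋=4026; principal=263055-4026=259029; balance=1830249-259029=1571220
13. interest=⌊1571220·22/10000⌋=3456; principal=263055-3456=259599; balance=1571220-259599=1311621
14. interest=⌊1311621·22/10000⌋=2885; principal=263055-2885=260170; balance=1311621-260170=1051451
15. interest=⌊1051451·22/10000⌋=2313; principal=263055-2313=260742; balance=1051451-260742=790709
16. interest=⌊790709·22/10000⌋=1739; principal=263055-1739=261316; balance=790709-261316=529393
17. interest=⌊529393·22/10000⌋=1164; principal=263055-1164=261891; balance=529393-261891=267502
18. interest=⌊267502·22/10000⌋=588; principal=263055-588=262467; balance=267502-262467=5035
19. interest=⌊5035·22/10000⌋=11; principal=min(263055-11,5035)=5035; balance=5035-5035=0

1 10213 252842 4389470
2 9656 253399 4136071
3 9099 253956 3882115
4 8540 254515 3627600
5 7980 255075 3372525
6 7419 255636 3116889
7 6857 256198 2860691
8 6293 256762 2603929
9 5728 257327 2346602
10 5162 257893 2088709
11 4595 258460 1830249
12 4026 259029 1571220
13 3456 259599 1311621
14 2885 260170 1051451
15 2313 260742 790709
16 1739 261316 529393
17 1164 261891 267502
18 588 262467 5035
19 11 5035 0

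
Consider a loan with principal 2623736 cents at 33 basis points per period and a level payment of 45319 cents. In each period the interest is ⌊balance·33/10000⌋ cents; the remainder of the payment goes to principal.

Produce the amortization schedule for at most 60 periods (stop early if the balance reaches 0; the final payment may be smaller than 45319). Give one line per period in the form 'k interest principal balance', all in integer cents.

1. interest=⌊2623736·33/10000⌋=8658; principal=45319-8658=36661; balance=2623736-36661=2587075
2. interest=⌊2587075·33/10000⌋=8537; principal=45319-8537=36782; balance=2587075-36782=2550293
3. interest=⌊2550293·33/10000⌋=8415; principal=45319-8415=36904; balance=2550293-36904=2513389
4. interest=⌊2513389·33/10000⌋=8294; principal=45319-8294=37025; balance=2513389-37025=2476364
5. interest=⌊2476364·33/10000⌋=8172; principal=45319-8172=37147; balance=2476364-37147=2439217
6. interest=⌊2439217·33/10000⌋=8049; principal=45319-8049=37270; balance=2439217-37270=2401947
7. interest=⌊2401947·33/10000⌋=7926; principal=45319-7926=37393; balance=2401947-37393=2364554
8. interest=⌊2364554·33/10000⌋=7803; principal=45319-7803=37516; balance=2364554-37516=2327038
9. interest=⌊2327038·33/10000⌋=7679; principal=45319-7679=37640; balance=2327038-37640=2289398
10. interest=⌊2289398·33/10000⌋=7555; principal=45319-7555=37764; balance=2289398-37764=2251634
11. interest=⌊2251634·33/10000⌋=7430; principal=45319-7430=37889; balance=2251634-37889=2213745
12. interest=⌊2213745·33/10000⌋=7305; principal=45319-7305=38014; balance=2213745-38014=2175731
13. interest=⌊2175731·33/10000⌋=7179; principal=45319-7179=38140; balance=2175731-38140=2137591
14. interest=⌊2137591·33/10000⌋=7054; principal=45319-7054=38265; balance=2137591-38265=2099326
15. interest=⌊2099326·33/10000⌋=6927; principal=45319-6927=38392; balance=2099326-38392=2060934
16. interest=⌊2060934·33/10000⌋=6801; principal=45319-6801=38518; balance=2060934-38518=2022416
17. interest=⌊2022416·33/10000⌋=6673; principal=45319-6673=38646; balance=2022416-38646=1983770
18. interest=⌊1983770·33/10000⌋=6546; principal=45319-6546=38773; balance=1983770-38773=1944997
19. interest=⌊1944997·33/10000⌋=6418; principal=45319-6418=38901; balance=1944997-38901=1906096
20. interest=⌊1906096·33/10000⌋=6290; principal=45319-6290=39029; balance=1906096-39029=1867067
21. interest=⌊1867067·33/10000⌋=6161; principal=45319-6161=39158; balance=1867067-39158=1827909
22. interest=⌊1827909·33/10000⌋=6032; principal=45319-6032=39287; balance=1827909-39287=1788622
23. interest=⌊1788622·33/10000⌋=5902; principal=45319-5902=39417; balance=1788622-39417=1749205
24. interest=⌊1749205·33/10000⌋=5772; principal=45319-5772=39547; balance=1749205-39547=1709658
25. interest=⌊1709658·33/10000⌋=5641; principal=45319-5641=39678; balance=1709658-39678=1669980
26. interest=⌊1669980·33/10000⌋=5510; principal=45319-5510=39809; balance=1669980-39809=1630171
27. interest=⌊1630171·33/10000⌋=5379; principal=45319-5379=39940; balance=1630171-39940=1590231
28. interest=⌊1590231·33/10000⌋=5247; principal=45319-5247=40072; balance=1590231-40072=1550159
29. interest=⌊1550159·33/10000⌋=5115; principal=45319-5115=40204; balance=1550159-40204=1509955
30. interest=⌊1509955·33/10000⌋=4982; principal=45319-4982=40337; balance=1509955-40337=1469618
31. interest=⌊1469618·33/10000⌋=4849; principal=45319-4849=40470; balance=1469618-40470=1429148
32. interest=⌊1429148·33/10000⌋=4716; principal=45319-4716=40603; balance=1429148-40603=1388545
33. interest=⌊1388545·33/10000⌋=4582; principal=45319-4582=40737; balance=1388545-40737=1347808
34. interest=⌊1347808·33/10000⌋=4447; principal=45319-4447=40872; balance=1347808-40872=1306936
35. interest=⌊1306936·33/10000⌋=4312; principal=45319-4312=41007; balance=1306936-41007=1265929
36. interest=⌊1265929·33/10000⌋=4177; principal=45319-4177=41142; balance=1265929-41142=1224787
37. interest=⌊1224787·33/10000⌋=4041; principal=45319-4041=41278; balance=1224787-41278=1183509
38. interest=⌊1183509·33/10000⌋=3905; principal=45319-3905=41414; balance=1183509-41414=1142095
39. interest=⌊1142095·33/10000⌋=3768; principal=45319-3768=41551; balance=1142095-41551=1100544
40. interest=⌊1100544·33/10000⌋=3631; principal=45319-3631=41688; balance=1100544-41688=1058856
41. interest=⌊1058856·33/10000⌋=3494; principal=45319-3494=41825; balance=1058856-41825=1017031
42. interest=⌊1017031·33/10000⌋=3356; principal=45319-3356=41963; balance=1017031-41963=975068
43. interest=⌊975068·33/10000⌋=3217; principal=45319-3217=42102; balance=975068-42102=932966
44. interest=⌊932966·33/10000⌋=3078; principal=45319-3078=42241; balance=932966-42241=890725
45. interest=⌊890725·33/10000⌋=2939; principal=45319-2939=42380; balance=890725-42380=848345
46. interest=⌊848345·33/10000⌋=2799; principal=45319-2799=42520; balance=848345-42520=805825
47. interest=⌊805825·33/10000⌋=2659; principal=45319-2659=42660; balance=805825-42660=763165
48. interest=⌊763165·33/10000⌋=2518; principal=45319-2518=42801; balance=763165-42801=720364
49. interest=⌊720364·33/10000⌋=2377; principal=45319-2377=42942; balance=720364-42942=677422
50. interest=⌊677422·33/10000⌋=2235; principal=45319-2235=43084; balance=677422-43084=634338
51. interest=⌊634338·33/10000⌋=2093; principal=45319-2093=43226; balance=634338-43226=591112
52. interest=⌊591112·33/10000⌋=1950; principal=45319-1950=43369; balance=591112-43369=547743
53. interest=⌊547743·33/10000⌋=1807; principal=45319-1807=43512; balance=547743-43512=504231
54. interest=⌊504231·33/10000⌋=1663; principal=45319-1663=43656; balance=504231-43656=460575
55. interest=⌊460575·33/10000⌋=1519; principal=45319-1519=43800; balance=460575-43800=416775
56. interest=⌊416775·33/10000⌋=1375; principal=45319-1375=43944; balance=416775-43944=372831
57. interest=⌊372831·33/10000⌋=1230; principal=45319-1230=44089; balance=372831-44089=328742
58. interest=⌊328742·33/10000⌋=1084; principal=45319-1084=44235; balance=328742-44235=284507
59. interest=⌊284507·33/10000⌋=938; principal=45319-938=44381; balance=284507-44381=240126
60. interest=⌊240126·33/10000⌋=792; principal=45319-792=44527; balance=240126-44527=195599

1 8658 36661 2587075
2 8537 36782 2550293
3 8415 36904 2513389
4 8294 37025 2476364
5 8172 37147 2439217
6 8049 37270 2401947
7 7926 37393 2364554
8 7803 37516 2327038
9 7679 37640 2289398
10 7555 37764 2251634
11 7430 37889 2213745
12 7305 38014 2175731
13 7179 38140 2137591
14 7054 38265 2099326
15 6927 38392 2060934
16 6801 38518 2022416
17 6673 38646 1983770
18 6546 38773 1944997
19 6418 38901 1906096
20 6290 39029 1867067
21 6161 39158 1827909
22 6032 39287 1788622
23 5902 39417 1749205
24 5772 39547 1709658
25 5641 39678 1669980
26 5510 39809 1630171
27 5379 39940 1590231
28 5247 40072 1550159
29 5115 40204 1509955
30 4982 40337 1469618
31 4849 40470 1429148
32 4716 40603 1388545
33 4582 40737 1347808
34 4447 40872 1306936
35 4312 41007 1265929
36 4177 41142 1224787
37 4041 41278 1183509
38 3905 41414 1142095
39 3768 41551 1100544
40 3631 41688 1058856
41 3494 41825 1017031
42 3356 41963 975068
43 3217 42102 932966
44 3078 42241 890725
45 2939 42380 848345
46 2799 42520 805825
47 2659 42660 763165
48 2518 42801 720364
49 2377 42942 677422
50 2235 43084 634338
51 2093 43226 591112
52 1950 43369 547743
53 1807 43512 504231
54 1663 43656 460575
55 1519 43800 416775
56 1375 43944 372831
57 1230 44089 328742
58 1084 44235 284507
59 938 44381 240126
60 792 44527 195599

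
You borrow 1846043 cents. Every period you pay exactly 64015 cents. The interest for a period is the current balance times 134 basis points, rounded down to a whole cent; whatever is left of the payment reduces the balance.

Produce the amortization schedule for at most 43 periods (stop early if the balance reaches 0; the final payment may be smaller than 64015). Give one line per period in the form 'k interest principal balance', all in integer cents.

1. interest=⌊1846043·134/10000⌋=24736; principal=64015-24736=39279; balance=1846043-39279=1806764
2. interest=⌊1806764·134/10000⌋=24210; principal=64015-24210=39805; balance=1806764-39805=1766959
3. interest=⌊1766959·134/10000⌋=23677; principal=64015-23677=40338; balance=1766959-40338=1726621
4. interest=⌊1726621·134/10000⌋=23136; principal=64015-23136=40879; balance=1726621-40879=1685742
5. interest=⌊1685742·134/10000⌋=22588; principal=64015-22588=41427; balance=1685742-41427=1644315
6. interest=⌊1644315·134/10000⌋=22033; principal=64015-22033=41982; balance=1644315-41982=1602333
7. interest=⌊1602333·134/10000⌋=21471; principal=64015-21471=42544; balance=1602333-42544=1559789
8. interest=⌊1559789·134/10000⌋=20901; principal=64015-20901=43114; balance=1559789-43114=1516675
9. interest=⌊1516675·134/10000⌋=20323; principal=64015-20323=43692; balance=1516675-43692=1472983
10. interest=⌊1472983·134/10000⌋=19737; principal=64015-19737=44278; balance=1472983-44278=1428705
11. interest=⌊1428705·134/10000⌋=19144; principal=64015-19144=44871; balance=1428705-44871=1383834
12. interest=⌊1383834·134/10000⌋=18543; principal=64015-18543=45472; balance=1383834-45472=1338362
13. interest=⌊1338362·134/10000⌋=17934; principal=64015-17934=46081; balance=1338362-46081=1292281
14. interest=⌊1292281·134/10000⌋=17316; principal=64015-17316=46699; balance=1292281-46699=1245582
15. interest=⌊1245582·134/10000⌋=16690; principal=64015-16690=47325; balance=1245582-47325=1198257
16. interest=⌊1198257·134/10000⌋=16056; principal=64015-16056=47959; balance=1198257-47959=1150298
17. interest=⌊1150298·134/10000⌋=15413; principal=64015-15413=48602; balance=1150298-48602=1101696
18. interest=⌊1101696·134/10000⌋=14762; principal=64015-14762=49253; balance=1101696-49253=1052443
19. interest=⌊1052443·134/10000⌋=14102; principal=64015-14102=49913; balance=1052443-49913=1002530
20. interest=⌊1002530·134/10000⌋=13433; principal=64015-13433=50582; balance=1002530-50582=951948
21. interest=⌊951948·134/10000⌋=12756; principal=64015-12756=51259; balance=951948-51259=900689
22. interest=⌊900689·134/10000⌋=12069; principal=64015-12069=51946; balance=900689-51946=848743
23. interest=⌊848743·134/10000⌋=11373; principal=64015-11373=52642; balance=848743-52642=796101
24. interest=⌊796101·134/10000⌋=10667; principal=64015-10667=53348; balance=796101-53348=742753
25. interest=⌊742753·134/10000⌋=9952; principal=64015-9952=54063; balance=742753-54063=688690
26. interest=⌊688690·134/10000⌋=9228; principal=64015-9228=54787; balance=688690-54787=633903
27. interest=⌊633903·134/10000⌋=8494; principal=64015-8494=55521; balance=633903-55521=578382
28. interest=⌊578382·134/10000⌋=7750; principal=64015-7750=56265; balance=578382-56265=522117
29. interest=⌊522117·134/10000⌋=6996; principal=64015-6996=57019; balance=522117-57019=465098
30. interest=⌊465098·134/10000⌋=6232; principal=64015-6232=57783; balance=465098-57783=407315
31. interest=⌊407315·134/10000⌋=5458; principal=64015-5458=58557; balance=407315-58557=348758
32. interest=⌊348758·134/10000⌋=4673; principal=64015-4673=59342; balance=348758-59342=289416
33. interest=⌊289416·134/10000⌋=3878; principal=64015-3878=60137; balance=289416-60137=229279
34. interest=⌊229279·134/10000⌋=3072; principal=64015-3072=60943; balance=229279-60943=168336
35. interest=⌊168336·134/10000⌋=2255; principal=64015-2255=61760; balance=168336-61760=106576
36. interest=⌊106576·134/10000⌋=1428; principal=64015-1428=62587; balance=106576-62587=43989
37. interest=⌊43989·134/10000⌋=589; principal=min(64015-589,43989)=43989; balance=43989-43989=0

1 24736 39279 1806764
2 24210 39805 1766959
3 23677 40338 1726621
4 23136 40879 1685742
5 22588 41427 1644315
6 22033 41982 1602333
7 21471 42544 1559789
8 20901 43114 1516675
9 20323 43692 1472983
10 19737 44278 1428705
11 19144 44871 1383834
12 18543 45472 1338362
13 17934 46081 1292281
14 17316 46699 1245582
15 16690 47325 1198257
16 16056 47959 1150298
17 15413 48602 1101696
18 14762 49253 1052443
19 14102 49913 1002530
20 13433 50582 951948
21 12756 51259 900689
22 12069 51946 848743
23 11373 52642 796101
24 10667 53348 742753
25 9952 54063 688690
26 9228 54787 633903
27 8494 55521 578382
28 7750 56265 522117
29 6996 57019 465098
30 6232 57783 407315
31 5458 58557 348758
32 4673 59342 289416
33 3878 60137 229279
34 3072 60943 168336
35 2255 61760 106576
36 1428 62587 43989
37 589 43989 0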